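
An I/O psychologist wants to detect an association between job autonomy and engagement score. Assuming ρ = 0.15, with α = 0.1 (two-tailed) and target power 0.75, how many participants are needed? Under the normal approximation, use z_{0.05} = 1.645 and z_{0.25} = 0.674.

Fisher's z: C = ½·ln((1+r)/(1−r)) = ½·ln(1.3529) = 0.1511.
n = ((z_{α/2} + z_β)/C)² + 3.
(1.645 + 0.674) / 0.1511 = 2.319 / 0.1511 = 15.347.
n = 15.347² + 3 = 235.54 + 3 = 238.5.
Round up.

n = 239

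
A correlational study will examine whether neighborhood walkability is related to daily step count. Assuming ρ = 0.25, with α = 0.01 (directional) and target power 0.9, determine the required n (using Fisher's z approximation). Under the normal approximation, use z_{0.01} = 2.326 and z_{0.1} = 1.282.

n = 203

Fisher's z: C = ½·ln((1+r)/(1−r)) = ½·ln(1.6667) = 0.2554.
n = ((z_{α} + z_β)/C)² + 3.
(2.326 + 1.282) / 0.2554 = 3.608 / 0.2554 = 14.127.
n = 14.127² + 3 = 199.57 + 3 = 202.6.
Round up.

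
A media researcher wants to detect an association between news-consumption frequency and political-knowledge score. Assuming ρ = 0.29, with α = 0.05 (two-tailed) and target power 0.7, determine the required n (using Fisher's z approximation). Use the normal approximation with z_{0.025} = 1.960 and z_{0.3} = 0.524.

n = 73

Fisher's z: C = ½·ln((1+r)/(1−r)) = ½·ln(1.8169) = 0.2986.
n = ((z_{α/2} + z_β)/C)² + 3.
(1.960 + 0.524) / 0.2986 = 2.484 / 0.2986 = 8.319.
n = 8.319² + 3 = 69.20 + 3 = 72.2.
Round up.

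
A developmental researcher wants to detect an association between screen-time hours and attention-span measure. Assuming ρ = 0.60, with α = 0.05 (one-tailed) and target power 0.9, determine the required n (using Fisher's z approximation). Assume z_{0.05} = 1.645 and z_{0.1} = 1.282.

Fisher's z: C = ½·ln((1+r)/(1−r)) = ½·ln(4.0000) = 0.6931.
n = ((z_{α} + z_β)/C)² + 3.
(1.645 + 1.282) / 0.6931 = 2.927 / 0.6931 = 4.223.
n = 4.223² + 3 = 17.83 + 3 = 20.8.
Round up.

n = 21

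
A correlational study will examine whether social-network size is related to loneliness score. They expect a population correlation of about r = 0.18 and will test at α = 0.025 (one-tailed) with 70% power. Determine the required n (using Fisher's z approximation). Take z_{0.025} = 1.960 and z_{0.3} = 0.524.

n = 190

Fisher's z: C = ½·ln((1+r)/(1−r)) = ½·ln(1.4390) = 0.1820.
n = ((z_{α} + z_β)/C)² + 3.
(1.960 + 0.524) / 0.1820 = 2.484 / 0.1820 = 13.648.
n = 13.648² + 3 = 186.28 + 3 = 189.3.
Round up.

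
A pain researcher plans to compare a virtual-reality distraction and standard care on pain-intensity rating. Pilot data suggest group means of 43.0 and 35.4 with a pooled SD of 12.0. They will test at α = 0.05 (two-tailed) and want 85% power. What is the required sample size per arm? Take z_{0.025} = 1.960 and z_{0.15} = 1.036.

Cohen's d = |M₁ − M₂| / SD_pooled = |43.0 − 35.4| / 12.0 = 7.6 / 12.0 = 0.633.
For two independent groups with equal n: n = 2·((z_{α/2} + z_β) / d)².
z_{α/2} + z_β = 1.960 + 1.036 = 2.996.
n = 2 × (2.996 / 0.633)² = 2 × 4.733² = 2 × 22.40 = 44.8.
Round up to the next whole participant.

n = 45 per group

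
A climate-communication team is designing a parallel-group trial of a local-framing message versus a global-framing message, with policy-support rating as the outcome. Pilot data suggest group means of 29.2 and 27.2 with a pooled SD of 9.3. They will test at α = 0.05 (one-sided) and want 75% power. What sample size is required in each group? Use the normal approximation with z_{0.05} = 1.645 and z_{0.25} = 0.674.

Cohen's d = |M₁ − M₂| / SD_pooled = |29.2 − 27.2| / 9.3 = 2.0 / 9.3 = 0.215.
For two independent groups with equal n: n = 2·((z_{α} + z_β) / d)².
z_{α} + z_β = 1.645 + 0.674 = 2.319.
n = 2 × (2.319 / 0.215)² = 2 × 10.786² = 2 × 116.34 = 232.7.
Round up to the next whole participant.

n = 233 per group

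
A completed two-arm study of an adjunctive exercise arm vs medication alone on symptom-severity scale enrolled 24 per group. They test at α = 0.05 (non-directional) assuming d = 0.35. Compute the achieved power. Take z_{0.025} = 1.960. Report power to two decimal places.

power ≈ 0.23

For two equal groups, power = Φ(d·√(n/2) − z_{α/2}).
d·√(n/2) = 0.35 × √(24/2) = 0.35 × 3.464 = 1.212.
z_β = 1.212 − 1.960 = -0.748.
Power = Φ(-0.748) = 0.227.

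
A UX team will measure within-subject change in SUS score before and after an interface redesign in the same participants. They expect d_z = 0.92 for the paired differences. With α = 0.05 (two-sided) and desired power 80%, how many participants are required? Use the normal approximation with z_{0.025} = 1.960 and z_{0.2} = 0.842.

n = 10 pairs

For a paired (one-sample on differences) test: n = ((z_{α/2} + z_β) / d)².
z_{α/2} + z_β = 1.960 + 0.842 = 2.802.
n = (2.802 / 0.92)² = 3.046² = 9.28.
Round up.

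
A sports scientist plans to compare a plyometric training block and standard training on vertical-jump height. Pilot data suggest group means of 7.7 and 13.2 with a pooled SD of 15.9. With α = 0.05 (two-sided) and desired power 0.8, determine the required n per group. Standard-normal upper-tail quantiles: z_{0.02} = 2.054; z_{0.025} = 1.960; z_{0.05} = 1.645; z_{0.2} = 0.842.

n = 132 per group

Cohen's d = |M₁ − M₂| / SD_pooled = |7.7 − 13.2| / 15.9 = 5.5 / 15.9 = 0.346.
For two independent groups with equal n: n = 2·((z_{α/2} + z_β) / d)².
z_{α/2} + z_β = 1.960 + 0.842 = 2.802.
n = 2 × (2.802 / 0.346)² = 2 × 8.098² = 2 × 65.58 = 131.2.
Round up to the next whole participant.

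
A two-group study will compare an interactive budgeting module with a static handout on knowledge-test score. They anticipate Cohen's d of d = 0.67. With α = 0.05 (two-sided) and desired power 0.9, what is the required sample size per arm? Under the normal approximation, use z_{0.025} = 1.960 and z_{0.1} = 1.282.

For two independent groups with equal n: n = 2·((z_{α/2} + z_β) / d)².
z_{α/2} + z_β = 1.960 + 1.282 = 3.242.
n = 2 × (3.242 / 0.67)² = 2 × 4.839² = 2 × 23.41 = 46.8.
Round up to the next whole participant.

n = 47 per group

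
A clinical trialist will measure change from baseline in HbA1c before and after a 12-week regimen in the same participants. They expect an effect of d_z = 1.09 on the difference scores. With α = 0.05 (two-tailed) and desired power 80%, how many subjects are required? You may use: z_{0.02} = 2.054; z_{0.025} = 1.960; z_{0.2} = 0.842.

For a paired (one-sample on differences) test: n = ((z_{α/2} + z_β) / d)².
z_{α/2} + z_β = 1.960 + 0.842 = 2.802.
n = (2.802 / 1.09)² = 2.571² = 6.61.
Round up.

n = 7 pairs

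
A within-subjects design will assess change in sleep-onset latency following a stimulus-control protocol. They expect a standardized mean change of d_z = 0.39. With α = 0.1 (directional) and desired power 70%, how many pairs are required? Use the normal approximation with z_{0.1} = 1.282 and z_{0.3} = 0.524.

For a paired (one-sample on differences) test: n = ((z_{α} + z_β) / d)².
z_{α} + z_β = 1.282 + 0.524 = 1.806.
n = (1.806 / 0.39)² = 4.631² = 21.44.
Round up.

n = 22 pairs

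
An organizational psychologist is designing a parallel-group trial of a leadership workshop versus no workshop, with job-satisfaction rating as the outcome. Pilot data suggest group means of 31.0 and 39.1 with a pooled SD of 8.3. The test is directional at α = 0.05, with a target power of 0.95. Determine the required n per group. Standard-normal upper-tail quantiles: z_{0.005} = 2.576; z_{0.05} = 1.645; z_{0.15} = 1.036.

n = 23 per group

Cohen's d = |M₁ − M₂| / SD_pooled = |31.0 − 39.1| / 8.3 = 8.1 / 8.3 = 0.976.
For two independent groups with equal n: n = 2·((z_{α} + z_β) / d)².
z_{α} + z_β = 1.645 + 1.645 = 3.290.
n = 2 × (3.290 / 0.976)² = 2 × 3.371² = 2 × 11.36 = 22.7.
Round up to the next whole participant.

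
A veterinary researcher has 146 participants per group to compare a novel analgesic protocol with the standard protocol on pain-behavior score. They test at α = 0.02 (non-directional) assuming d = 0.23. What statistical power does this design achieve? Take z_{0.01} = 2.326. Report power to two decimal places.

For two equal groups, power = Φ(d·√(n/2) − z_{α/2}).
d·√(n/2) = 0.23 × √(146/2) = 0.23 × 8.544 = 1.965.
z_β = 1.965 − 2.326 = -0.361.
Power = Φ(-0.361) = 0.359.

power ≈ 0.36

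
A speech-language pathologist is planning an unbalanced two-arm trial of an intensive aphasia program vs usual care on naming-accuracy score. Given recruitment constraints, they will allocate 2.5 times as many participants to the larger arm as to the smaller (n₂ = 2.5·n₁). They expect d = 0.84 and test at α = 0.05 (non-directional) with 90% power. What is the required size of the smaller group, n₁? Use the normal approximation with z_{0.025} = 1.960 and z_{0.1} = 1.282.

With allocation ratio k = n₂/n₁ = 2.5, Var(x̄₁−x̄₂) = σ²(1/n₁ + 1/(k·n₁)) = σ²·(k+1)/(k·n₁).
So n₁ = (1 + 1/k)·((z_{α/2} + z_β)/d)² = 1.400 × (3.242/0.84)².
n₁ = 1.400 × 14.90 = 20.9.
Round up: n₁ = 21, giving n₂ = ⌈2.5 × 21⌉ = ⌈52.5⌉ = 53.

n₁ = 21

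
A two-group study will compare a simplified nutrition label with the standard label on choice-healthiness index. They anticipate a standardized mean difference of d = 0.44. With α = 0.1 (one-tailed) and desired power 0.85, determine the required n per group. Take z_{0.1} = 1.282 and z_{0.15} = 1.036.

n = 56 per group

For two independent groups with equal n: n = 2·((z_{α} + z_β) / d)².
z_{α} + z_β = 1.282 + 1.036 = 2.318.
n = 2 × (2.318 / 0.44)² = 2 × 5.268² = 2 × 27.75 = 55.5.
Round up to the next whole participant.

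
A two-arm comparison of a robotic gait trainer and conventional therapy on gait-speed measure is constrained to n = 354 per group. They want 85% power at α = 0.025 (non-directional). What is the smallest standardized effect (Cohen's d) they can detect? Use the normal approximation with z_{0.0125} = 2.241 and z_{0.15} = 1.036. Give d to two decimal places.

For two independent groups of n = 354 each: d_min = (z_{α/2} + z_β)·√(2/n).
z-sum = 2.241 + 1.036 = 3.277.
d_min = 3.277 × √(2/354) = 3.277 × 0.0752 = 0.246.

d_min ≈ 0.25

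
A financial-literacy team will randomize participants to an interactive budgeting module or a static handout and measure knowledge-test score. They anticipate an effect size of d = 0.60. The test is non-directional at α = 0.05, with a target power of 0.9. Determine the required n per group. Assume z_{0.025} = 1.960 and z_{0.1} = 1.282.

n = 59 per group

For two independent groups with equal n: n = 2·((z_{α/2} + z_β) / d)².
z_{α/2} + z_β = 1.960 + 1.282 = 3.242.
n = 2 × (3.242 / 0.60)² = 2 × 5.403² = 2 × 29.20 = 58.4.
Round up to the next whole participant.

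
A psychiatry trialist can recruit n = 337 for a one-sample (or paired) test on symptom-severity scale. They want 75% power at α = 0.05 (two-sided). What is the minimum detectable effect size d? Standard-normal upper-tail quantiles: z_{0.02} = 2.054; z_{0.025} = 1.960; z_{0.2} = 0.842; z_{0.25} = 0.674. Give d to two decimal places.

d_min ≈ 0.14

For a single sample (or paired design) of n = 337: d_min = (z_{α/2} + z_β)/√n.
z-sum = 1.960 + 0.674 = 2.634.
d_min = 2.634 / √337 = 2.634 / 18.358 = 0.143.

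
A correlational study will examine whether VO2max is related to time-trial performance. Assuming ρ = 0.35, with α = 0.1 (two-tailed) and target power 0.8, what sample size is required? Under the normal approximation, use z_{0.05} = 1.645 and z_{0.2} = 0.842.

Fisher's z: C = ½·ln((1+r)/(1−r)) = ½·ln(2.0769) = 0.3654.
n = ((z_{α/2} + z_β)/C)² + 3.
(1.645 + 0.842) / 0.3654 = 2.487 / 0.3654 = 6.806.
n = 6.806² + 3 = 46.32 + 3 = 49.3.
Round up.

n = 50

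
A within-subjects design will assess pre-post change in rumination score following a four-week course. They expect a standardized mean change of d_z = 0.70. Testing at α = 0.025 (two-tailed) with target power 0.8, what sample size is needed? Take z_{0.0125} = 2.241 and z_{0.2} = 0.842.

n = 20 pairs

For a paired (one-sample on differences) test: n = ((z_{α/2} + z_β) / d)².
z_{α/2} + z_β = 2.241 + 0.842 = 3.083.
n = (3.083 / 0.70)² = 4.404² = 19.40.
Round up.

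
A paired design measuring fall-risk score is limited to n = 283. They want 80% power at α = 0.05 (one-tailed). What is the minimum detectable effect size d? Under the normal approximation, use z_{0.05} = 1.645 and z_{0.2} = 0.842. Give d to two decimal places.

For a single sample (or paired design) of n = 283: d_min = (z_{α} + z_β)/√n.
z-sum = 1.645 + 0.842 = 2.487.
d_min = 2.487 / √283 = 2.487 / 16.823 = 0.148.

d_min ≈ 0.15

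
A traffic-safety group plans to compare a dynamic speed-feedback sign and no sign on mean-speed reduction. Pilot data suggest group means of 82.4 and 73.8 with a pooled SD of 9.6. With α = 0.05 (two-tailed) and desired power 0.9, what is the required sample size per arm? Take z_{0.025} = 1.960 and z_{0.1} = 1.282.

Cohen's d = |M₁ − M₂| / SD_pooled = |82.4 − 73.8| / 9.6 = 8.6 / 9.6 = 0.896.
For two independent groups with equal n: n = 2·((z_{α/2} + z_β) / d)².
z_{α/2} + z_β = 1.960 + 1.282 = 3.242.
n = 2 × (3.242 / 0.896)² = 2 × 3.618² = 2 × 13.09 = 26.2.
Round up to the next whole participant.

n = 27 per group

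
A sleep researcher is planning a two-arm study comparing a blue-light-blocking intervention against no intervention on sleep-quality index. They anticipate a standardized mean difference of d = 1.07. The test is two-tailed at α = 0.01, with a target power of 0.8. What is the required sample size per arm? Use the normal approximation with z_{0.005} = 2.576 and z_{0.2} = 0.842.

For two independent groups with equal n: n = 2·((z_{α/2} + z_β) / d)².
z_{α/2} + z_β = 2.576 + 0.842 = 3.418.
n = 2 × (3.418 / 1.07)² = 2 × 3.194² = 2 × 10.20 = 20.4.
Round up to the next whole participant.

n = 21 per group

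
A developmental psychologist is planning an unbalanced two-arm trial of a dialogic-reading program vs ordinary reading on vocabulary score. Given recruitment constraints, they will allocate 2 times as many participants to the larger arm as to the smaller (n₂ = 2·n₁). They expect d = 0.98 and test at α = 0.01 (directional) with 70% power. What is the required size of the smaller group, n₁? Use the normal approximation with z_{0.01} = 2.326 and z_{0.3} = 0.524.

n₁ = 13

With allocation ratio k = n₂/n₁ = 2, Var(x̄₁−x̄₂) = σ²(1/n₁ + 1/(k·n₁)) = σ²·(k+1)/(k·n₁).
So n₁ = (1 + 1/k)·((z_{α} + z_β)/d)² = 1.500 × (2.850/0.98)².
n₁ = 1.500 × 8.46 = 12.7.
Round up: n₁ = 13, giving n₂ = 2 × 13 = 26.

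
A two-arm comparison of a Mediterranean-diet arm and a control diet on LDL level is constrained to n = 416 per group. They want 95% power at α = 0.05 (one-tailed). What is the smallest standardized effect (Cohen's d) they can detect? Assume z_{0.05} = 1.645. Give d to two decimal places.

d_min ≈ 0.23

For two independent groups of n = 416 each: d_min = (z_{α} + z_β)·√(2/n).
z-sum = 1.645 + 1.645 = 3.290.
d_min = 3.290 × √(2/416) = 3.290 × 0.0693 = 0.228.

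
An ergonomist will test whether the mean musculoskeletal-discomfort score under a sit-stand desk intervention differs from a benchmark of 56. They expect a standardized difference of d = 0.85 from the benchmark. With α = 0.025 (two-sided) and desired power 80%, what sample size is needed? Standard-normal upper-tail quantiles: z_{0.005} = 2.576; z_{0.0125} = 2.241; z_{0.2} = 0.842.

For a one-sample test: n = ((z_{α/2} + z_β) / d)².
z_{α/2} + z_β = 2.241 + 0.842 = 3.083.
n = (3.083 / 0.85)² = 3.627² = 13.16.
Round up.

n = 14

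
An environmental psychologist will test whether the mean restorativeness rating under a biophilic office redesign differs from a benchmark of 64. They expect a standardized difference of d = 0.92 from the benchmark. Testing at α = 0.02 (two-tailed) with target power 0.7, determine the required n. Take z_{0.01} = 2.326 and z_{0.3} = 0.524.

n = 10

For a one-sample test: n = ((z_{α/2} + z_β) / d)².
z_{α/2} + z_β = 2.326 + 0.524 = 2.850.
n = (2.850 / 0.92)² = 3.098² = 9.60.
Round up.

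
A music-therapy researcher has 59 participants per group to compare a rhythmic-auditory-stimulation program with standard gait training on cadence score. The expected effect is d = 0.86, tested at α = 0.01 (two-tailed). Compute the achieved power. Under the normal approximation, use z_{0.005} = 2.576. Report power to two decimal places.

For two equal groups, power = Φ(d·√(n/2) − z_{α/2}).
d·√(n/2) = 0.86 × √(59/2) = 0.86 × 5.431 = 4.671.
z_β = 4.671 − 2.576 = 2.095.
Power = Φ(2.095) = 0.982.

power ≈ 0.98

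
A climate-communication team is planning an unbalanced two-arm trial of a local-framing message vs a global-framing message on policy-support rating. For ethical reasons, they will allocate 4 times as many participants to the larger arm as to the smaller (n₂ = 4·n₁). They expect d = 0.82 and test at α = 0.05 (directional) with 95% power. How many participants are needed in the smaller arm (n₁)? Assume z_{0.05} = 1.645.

With allocation ratio k = n₂/n₁ = 4, Var(x̄₁−x̄₂) = σ²(1/n₁ + 1/(k·n₁)) = σ²·(k+1)/(k·n₁).
So n₁ = (1 + 1/k)·((z_{α} + z_β)/d)² = 1.250 × (3.290/0.82)².
n₁ = 1.250 × 16.10 = 20.1.
Round up: n₁ = 21, giving n₂ = 4 × 21 = 84.

n₁ = 21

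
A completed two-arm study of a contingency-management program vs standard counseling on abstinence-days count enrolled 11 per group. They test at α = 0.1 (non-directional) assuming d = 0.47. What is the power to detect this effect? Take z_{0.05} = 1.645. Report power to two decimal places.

For two equal groups, power = Φ(d·√(n/2) − z_{α/2}).
d·√(n/2) = 0.47 × √(11/2) = 0.47 × 2.345 = 1.102.
z_β = 1.102 − 1.645 = -0.543.
Power = Φ(-0.543) = 0.294.

power ≈ 0.29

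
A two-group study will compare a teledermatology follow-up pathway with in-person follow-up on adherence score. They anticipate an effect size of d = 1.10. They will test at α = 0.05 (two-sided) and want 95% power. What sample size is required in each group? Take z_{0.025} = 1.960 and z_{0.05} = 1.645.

n = 22 per group

For two independent groups with equal n: n = 2·((z_{α/2} + z_β) / d)².
z_{α/2} + z_β = 1.960 + 1.645 = 3.605.
n = 2 × (3.605 / 1.10)² = 2 × 3.277² = 2 × 10.74 = 21.5.
Round up to the next whole participant.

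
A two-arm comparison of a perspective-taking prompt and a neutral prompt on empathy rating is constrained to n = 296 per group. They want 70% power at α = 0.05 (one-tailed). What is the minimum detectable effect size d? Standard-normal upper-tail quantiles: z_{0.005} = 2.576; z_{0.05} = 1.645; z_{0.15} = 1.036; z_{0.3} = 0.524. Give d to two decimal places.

For two independent groups of n = 296 each: d_min = (z_{α} + z_β)·√(2/n).
z-sum = 1.645 + 0.524 = 2.169.
d_min = 2.169 × √(2/296) = 2.169 × 0.0822 = 0.178.

d_min ≈ 0.18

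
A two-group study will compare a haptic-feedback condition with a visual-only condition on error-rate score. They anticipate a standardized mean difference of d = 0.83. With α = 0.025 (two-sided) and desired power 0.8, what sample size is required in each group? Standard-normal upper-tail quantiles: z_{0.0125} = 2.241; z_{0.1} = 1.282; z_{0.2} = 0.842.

n = 28 per group

For two independent groups with equal n: n = 2·((z_{α/2} + z_β) / d)².
z_{α/2} + z_β = 2.241 + 0.842 = 3.083.
n = 2 × (3.083 / 0.83)² = 2 × 3.714² = 2 × 13.80 = 27.6.
Round up to the next whole participant.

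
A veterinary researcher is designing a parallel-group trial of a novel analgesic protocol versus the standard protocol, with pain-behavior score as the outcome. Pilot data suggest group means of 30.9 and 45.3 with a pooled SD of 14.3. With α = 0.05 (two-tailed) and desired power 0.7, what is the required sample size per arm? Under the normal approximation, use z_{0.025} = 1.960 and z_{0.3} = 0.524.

Cohen's d = |M₁ − M₂| / SD_pooled = |30.9 − 45.3| / 14.3 = 14.4 / 14.3 = 1.007.
For two independent groups with equal n: n = 2·((z_{α/2} + z_β) / d)².
z_{α/2} + z_β = 1.960 + 0.524 = 2.484.
n = 2 × (2.484 / 1.007)² = 2 × 2.467² = 2 × 6.08 = 12.2.
Round up to the next whole participant.

n = 13 per group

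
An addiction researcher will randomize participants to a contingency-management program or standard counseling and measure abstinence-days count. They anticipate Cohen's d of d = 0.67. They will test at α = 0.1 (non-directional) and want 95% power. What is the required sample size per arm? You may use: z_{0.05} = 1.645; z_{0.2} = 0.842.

n = 49 per group

For two independent groups with equal n: n = 2·((z_{α/2} + z_β) / d)².
z_{α/2} + z_β = 1.645 + 1.645 = 3.290.
n = 2 × (3.290 / 0.67)² = 2 × 4.910² = 2 × 24.11 = 48.2.
Round up to the next whole participant.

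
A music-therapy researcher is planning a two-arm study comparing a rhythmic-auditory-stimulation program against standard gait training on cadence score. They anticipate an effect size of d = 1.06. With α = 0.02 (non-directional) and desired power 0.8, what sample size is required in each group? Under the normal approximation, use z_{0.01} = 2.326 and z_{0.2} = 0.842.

For two independent groups with equal n: n = 2·((z_{α/2} + z_β) / d)².
z_{α/2} + z_β = 2.326 + 0.842 = 3.168.
n = 2 × (3.168 / 1.06)² = 2 × 2.989² = 2 × 8.93 = 17.9.
Round up to the next whole participant.

n = 18 per group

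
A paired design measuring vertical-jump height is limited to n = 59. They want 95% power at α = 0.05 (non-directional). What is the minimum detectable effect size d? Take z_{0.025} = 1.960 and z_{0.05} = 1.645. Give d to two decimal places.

For a single sample (or paired design) of n = 59: d_min = (z_{α/2} + z_β)/√n.
z-sum = 1.960 + 1.645 = 3.605.
d_min = 3.605 / √59 = 3.605 / 7.681 = 0.469.

d_min ≈ 0.47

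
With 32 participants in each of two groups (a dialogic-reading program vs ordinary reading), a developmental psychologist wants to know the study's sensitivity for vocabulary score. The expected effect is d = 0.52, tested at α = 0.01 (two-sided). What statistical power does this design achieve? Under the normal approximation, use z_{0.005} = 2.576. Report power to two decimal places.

For two equal groups, power = Φ(d·√(n/2) − z_{α/2}).
d·√(n/2) = 0.52 × √(32/2) = 0.52 × 4.000 = 2.080.
z_β = 2.080 − 2.576 = -0.496.
Power = Φ(-0.496) = 0.310.

power ≈ 0.31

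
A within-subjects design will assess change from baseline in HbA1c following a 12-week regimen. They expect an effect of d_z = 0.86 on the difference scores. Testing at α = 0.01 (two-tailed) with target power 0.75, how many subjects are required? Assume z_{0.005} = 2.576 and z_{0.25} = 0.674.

For a paired (one-sample on differences) test: n = ((z_{α/2} + z_β) / d)².
z_{α/2} + z_β = 2.576 + 0.674 = 3.250.
n = (3.250 / 0.86)² = 3.779² = 14.28.
Round up.

n = 15 pairs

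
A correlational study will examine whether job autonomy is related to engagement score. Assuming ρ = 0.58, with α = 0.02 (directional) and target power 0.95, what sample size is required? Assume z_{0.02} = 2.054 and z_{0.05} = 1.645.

Fisher's z: C = ½·ln((1+r)/(1−r)) = ½·ln(3.7619) = 0.6625.
n = ((z_{α} + z_β)/C)² + 3.
(2.054 + 1.645) / 0.6625 = 3.699 / 0.6625 = 5.583.
n = 5.583² + 3 = 31.17 + 3 = 34.2.
Round up.

n = 35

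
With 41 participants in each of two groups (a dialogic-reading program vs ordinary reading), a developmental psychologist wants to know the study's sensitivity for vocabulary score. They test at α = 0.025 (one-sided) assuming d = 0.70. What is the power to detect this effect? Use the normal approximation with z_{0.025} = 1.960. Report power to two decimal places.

power ≈ 0.89

For two equal groups, power = Φ(d·√(n/2) − z_{α}).
d·√(n/2) = 0.70 × √(41/2) = 0.70 × 4.528 = 3.169.
z_β = 3.169 − 1.960 = 1.209.
Power = Φ(1.209) = 0.887.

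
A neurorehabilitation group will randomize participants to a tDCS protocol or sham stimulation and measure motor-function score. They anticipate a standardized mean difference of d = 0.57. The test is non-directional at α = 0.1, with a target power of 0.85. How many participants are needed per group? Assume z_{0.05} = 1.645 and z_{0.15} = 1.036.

For two independent groups with equal n: n = 2·((z_{α/2} + z_β) / d)².
z_{α/2} + z_β = 1.645 + 1.036 = 2.681.
n = 2 × (2.681 / 0.57)² = 2 × 4.704² = 2 × 22.12 = 44.2.
Round up to the next whole participant.

n = 45 per group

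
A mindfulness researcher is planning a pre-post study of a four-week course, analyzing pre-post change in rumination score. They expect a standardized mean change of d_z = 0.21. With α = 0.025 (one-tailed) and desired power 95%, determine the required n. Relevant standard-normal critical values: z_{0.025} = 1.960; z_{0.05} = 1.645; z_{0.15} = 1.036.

For a paired (one-sample on differences) test: n = ((z_{α} + z_β) / d)².
z_{α} + z_β = 1.960 + 1.645 = 3.605.
n = (3.605 / 0.21)² = 17.167² = 294.69.
Round up.

n = 295 pairs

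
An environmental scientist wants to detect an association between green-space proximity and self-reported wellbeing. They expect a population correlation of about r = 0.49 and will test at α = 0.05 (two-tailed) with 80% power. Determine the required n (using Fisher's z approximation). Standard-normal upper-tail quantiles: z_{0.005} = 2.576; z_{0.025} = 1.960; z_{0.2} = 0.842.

Fisher's z: C = ½·ln((1+r)/(1−r)) = ½·ln(2.9216) = 0.5361.
n = ((z_{α/2} + z_β)/C)² + 3.
(1.960 + 0.842) / 0.5361 = 2.802 / 0.5361 = 5.227.
n = 5.227² + 3 = 27.32 + 3 = 30.3.
Round up.

n = 31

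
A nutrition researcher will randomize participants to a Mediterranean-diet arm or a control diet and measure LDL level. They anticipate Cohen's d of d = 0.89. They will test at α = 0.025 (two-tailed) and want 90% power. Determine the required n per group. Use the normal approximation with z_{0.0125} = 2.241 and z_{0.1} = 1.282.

For two independent groups with equal n: n = 2·((z_{α/2} + z_β) / d)².
z_{α/2} + z_β = 2.241 + 1.282 = 3.523.
n = 2 × (3.523 / 0.89)² = 2 × 3.958² = 2 × 15.67 = 31.3.
Round up to the next whole participant.

n = 32 per group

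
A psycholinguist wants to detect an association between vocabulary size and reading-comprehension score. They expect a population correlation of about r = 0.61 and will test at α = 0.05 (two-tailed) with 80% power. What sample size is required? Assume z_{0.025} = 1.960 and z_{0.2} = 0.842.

Fisher's z: C = ½·ln((1+r)/(1−r)) = ½·ln(4.1282) = 0.7089.
n = ((z_{α/2} + z_β)/C)² + 3.
(1.960 + 0.842) / 0.7089 = 2.802 / 0.7089 = 3.953.
n = 3.953² + 3 = 15.62 + 3 = 18.6.
Round up.

n = 19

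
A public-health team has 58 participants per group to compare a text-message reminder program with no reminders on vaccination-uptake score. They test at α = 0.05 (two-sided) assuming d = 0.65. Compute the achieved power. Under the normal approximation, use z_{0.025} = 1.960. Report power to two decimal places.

power ≈ 0.94

For two equal groups, power = Φ(d·√(n/2) − z_{α/2}).
d·√(n/2) = 0.65 × √(58/2) = 0.65 × 5.385 = 3.500.
z_β = 3.500 − 1.960 = 1.540.
Power = Φ(1.540) = 0.938.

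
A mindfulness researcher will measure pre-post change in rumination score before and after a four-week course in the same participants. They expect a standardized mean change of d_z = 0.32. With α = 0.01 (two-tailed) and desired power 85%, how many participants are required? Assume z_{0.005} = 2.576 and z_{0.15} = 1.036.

For a paired (one-sample on differences) test: n = ((z_{α/2} + z_β) / d)².
z_{α/2} + z_β = 2.576 + 1.036 = 3.612.
n = (3.612 / 0.32)² = 11.287² = 127.41.
Round up.

n = 128 pairs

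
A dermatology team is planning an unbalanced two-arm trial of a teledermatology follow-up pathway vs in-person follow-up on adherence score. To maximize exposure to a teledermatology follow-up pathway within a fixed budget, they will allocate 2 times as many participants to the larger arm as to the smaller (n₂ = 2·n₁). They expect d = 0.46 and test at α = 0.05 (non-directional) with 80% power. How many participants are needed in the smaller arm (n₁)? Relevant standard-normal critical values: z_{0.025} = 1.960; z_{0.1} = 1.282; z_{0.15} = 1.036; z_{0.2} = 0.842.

n₁ = 56

With allocation ratio k = n₂/n₁ = 2, Var(x̄₁−x̄₂) = σ²(1/n₁ + 1/(k·n₁)) = σ²·(k+1)/(k·n₁).
So n₁ = (1 + 1/k)·((z_{α/2} + z_β)/d)² = 1.500 × (2.802/0.46)².
n₁ = 1.500 × 37.10 = 55.7.
Round up: n₁ = 56, giving n₂ = 2 × 56 = 112.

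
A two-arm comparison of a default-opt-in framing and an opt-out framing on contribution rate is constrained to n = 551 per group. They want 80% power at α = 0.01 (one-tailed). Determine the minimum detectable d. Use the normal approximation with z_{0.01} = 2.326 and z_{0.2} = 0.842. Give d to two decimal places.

d_min ≈ 0.19

For two independent groups of n = 551 each: d_min = (z_{α} + z_β)·√(2/n).
z-sum = 2.326 + 0.842 = 3.168.
d_min = 3.168 × √(2/551) = 3.168 × 0.0602 = 0.191.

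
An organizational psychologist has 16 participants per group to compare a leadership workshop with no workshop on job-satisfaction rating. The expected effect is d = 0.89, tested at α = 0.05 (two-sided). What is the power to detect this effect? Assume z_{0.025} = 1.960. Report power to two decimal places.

For two equal groups, power = Φ(d·√(n/2) − z_{α/2}).
d·√(n/2) = 0.89 × √(16/2) = 0.89 × 2.828 = 2.517.
z_β = 2.517 − 1.960 = 0.557.
Power = Φ(0.557) = 0.711.

power ≈ 0.71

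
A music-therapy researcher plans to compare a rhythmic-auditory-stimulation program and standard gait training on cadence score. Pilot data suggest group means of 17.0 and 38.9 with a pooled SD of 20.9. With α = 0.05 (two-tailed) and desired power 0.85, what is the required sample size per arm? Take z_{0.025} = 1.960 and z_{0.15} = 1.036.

n = 17 per group

Cohen's d = |M₁ − M₂| / SD_pooled = |17.0 − 38.9| / 20.9 = 21.9 / 20.9 = 1.048.
For two independent groups with equal n: n = 2·((z_{α/2} + z_β) / d)².
z_{α/2} + z_β = 1.960 + 1.036 = 2.996.
n = 2 × (2.996 / 1.048)² = 2 × 2.859² = 2 × 8.17 = 16.3.
Round up to the next whole participant.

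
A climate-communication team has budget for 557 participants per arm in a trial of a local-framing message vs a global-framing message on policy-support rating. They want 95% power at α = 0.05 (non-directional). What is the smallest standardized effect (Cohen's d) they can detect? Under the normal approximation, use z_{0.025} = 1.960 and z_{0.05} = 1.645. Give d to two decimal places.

d_min ≈ 0.22

For two independent groups of n = 557 each: d_min = (z_{α/2} + z_β)·√(2/n).
z-sum = 1.960 + 1.645 = 3.605.
d_min = 3.605 × √(2/557) = 3.605 × 0.0599 = 0.216.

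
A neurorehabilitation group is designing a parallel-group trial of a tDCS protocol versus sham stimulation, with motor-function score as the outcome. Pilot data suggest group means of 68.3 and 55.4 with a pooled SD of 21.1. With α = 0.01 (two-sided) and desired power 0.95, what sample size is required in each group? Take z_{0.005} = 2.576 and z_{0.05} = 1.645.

Cohen's d = |M₁ − M₂| / SD_pooled = |68.3 − 55.4| / 21.1 = 12.9 / 21.1 = 0.611.
For two independent groups with equal n: n = 2·((z_{α/2} + z_β) / d)².
z_{α/2} + z_β = 2.576 + 1.645 = 4.221.
n = 2 × (4.221 / 0.611)² = 2 × 6.908² = 2 × 47.73 = 95.5.
Round up to the next whole participant.

n = 96 per group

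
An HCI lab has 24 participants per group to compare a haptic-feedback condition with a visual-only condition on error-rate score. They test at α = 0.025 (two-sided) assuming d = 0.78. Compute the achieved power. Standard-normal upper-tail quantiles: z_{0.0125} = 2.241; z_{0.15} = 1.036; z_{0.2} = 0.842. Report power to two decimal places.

power ≈ 0.68

For two equal groups, power = Φ(d·√(n/2) − z_{α/2}).
d·√(n/2) = 0.78 × √(24/2) = 0.78 × 3.464 = 2.702.
z_β = 2.702 − 2.241 = 0.461.
Power = Φ(0.461) = 0.678.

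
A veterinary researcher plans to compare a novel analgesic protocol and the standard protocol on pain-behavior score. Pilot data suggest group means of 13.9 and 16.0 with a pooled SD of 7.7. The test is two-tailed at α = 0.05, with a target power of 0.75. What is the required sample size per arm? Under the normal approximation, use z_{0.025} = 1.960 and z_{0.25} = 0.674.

n = 187 per group

Cohen's d = |M₁ − M₂| / SD_pooled = |13.9 − 16.0| / 7.7 = 2.1 / 7.7 = 0.273.
For two independent groups with equal n: n = 2·((z_{α/2} + z_β) / d)².
z_{α/2} + z_β = 1.960 + 0.674 = 2.634.
n = 2 × (2.634 / 0.273)² = 2 × 9.648² = 2 × 93.09 = 186.2.
Round up to the next whole participant.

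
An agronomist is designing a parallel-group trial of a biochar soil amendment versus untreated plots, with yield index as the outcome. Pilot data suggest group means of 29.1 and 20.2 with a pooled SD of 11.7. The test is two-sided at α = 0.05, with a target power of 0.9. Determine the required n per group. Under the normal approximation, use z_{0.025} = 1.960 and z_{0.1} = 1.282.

n = 37 per group

Cohen's d = |M₁ − M₂| / SD_pooled = |29.1 − 20.2| / 11.7 = 8.9 / 11.7 = 0.761.
For two independent groups with equal n: n = 2·((z_{α/2} + z_β) / d)².
z_{α/2} + z_β = 1.960 + 1.282 = 3.242.
n = 2 × (3.242 / 0.761)² = 2 × 4.260² = 2 × 18.15 = 36.3.
Round up to the next whole participant.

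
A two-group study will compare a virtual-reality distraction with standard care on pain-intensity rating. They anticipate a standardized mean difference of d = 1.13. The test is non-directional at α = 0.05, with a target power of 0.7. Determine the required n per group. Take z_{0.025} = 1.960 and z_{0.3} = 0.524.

n = 10 per group

For two independent groups with equal n: n = 2·((z_{α/2} + z_β) / d)².
z_{α/2} + z_β = 1.960 + 0.524 = 2.484.
n = 2 × (2.484 / 1.13)² = 2 × 2.198² = 2 × 4.83 = 9.7.
Round up to the next whole participant.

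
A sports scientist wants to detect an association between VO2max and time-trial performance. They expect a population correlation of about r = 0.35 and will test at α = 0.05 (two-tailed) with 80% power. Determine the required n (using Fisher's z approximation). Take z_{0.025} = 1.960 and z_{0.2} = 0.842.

n = 62

Fisher's z: C = ½·ln((1+r)/(1−r)) = ½·ln(2.0769) = 0.3654.
n = ((z_{α/2} + z_β)/C)² + 3.
(1.960 + 0.842) / 0.3654 = 2.802 / 0.3654 = 7.668.
n = 7.668² + 3 = 58.80 + 3 = 61.8.
Round up.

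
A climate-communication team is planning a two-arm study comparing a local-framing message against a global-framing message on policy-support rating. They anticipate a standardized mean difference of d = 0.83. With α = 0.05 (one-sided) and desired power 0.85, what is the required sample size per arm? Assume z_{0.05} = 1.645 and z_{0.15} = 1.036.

For two independent groups with equal n: n = 2·((z_{α} + z_β) / d)².
z_{α} + z_β = 1.645 + 1.036 = 2.681.
n = 2 × (2.681 / 0.83)² = 2 × 3.230² = 2 × 10.43 = 20.9.
Round up to the next whole participant.

n = 21 per group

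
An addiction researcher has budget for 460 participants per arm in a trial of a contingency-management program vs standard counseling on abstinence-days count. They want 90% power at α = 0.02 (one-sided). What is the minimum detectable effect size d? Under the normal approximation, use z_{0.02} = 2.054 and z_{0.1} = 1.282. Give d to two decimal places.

For two independent groups of n = 460 each: d_min = (z_{α} + z_β)·√(2/n).
z-sum = 2.054 + 1.282 = 3.336.
d_min = 3.336 × √(2/460) = 3.336 × 0.0659 = 0.220.

d_min ≈ 0.22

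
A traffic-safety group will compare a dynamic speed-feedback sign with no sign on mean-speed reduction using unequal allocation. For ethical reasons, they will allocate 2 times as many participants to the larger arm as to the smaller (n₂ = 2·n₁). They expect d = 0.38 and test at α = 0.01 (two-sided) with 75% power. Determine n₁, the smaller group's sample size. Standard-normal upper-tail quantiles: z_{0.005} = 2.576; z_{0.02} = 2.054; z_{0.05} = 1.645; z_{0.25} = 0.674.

With allocation ratio k = n₂/n₁ = 2, Var(x̄₁−x̄₂) = σ²(1/n₁ + 1/(k·n₁)) = σ²·(k+1)/(k·n₁).
So n₁ = (1 + 1/k)·((z_{α/2} + z_β)/d)² = 1.500 × (3.250/0.38)².
n₁ = 1.500 × 73.15 = 109.7.
Round up: n₁ = 110, giving n₂ = 2 × 110 = 220.

n₁ = 110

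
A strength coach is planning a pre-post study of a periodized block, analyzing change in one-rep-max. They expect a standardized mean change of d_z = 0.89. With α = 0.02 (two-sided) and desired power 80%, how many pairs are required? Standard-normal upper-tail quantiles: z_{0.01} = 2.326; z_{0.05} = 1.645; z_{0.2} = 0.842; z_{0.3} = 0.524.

For a paired (one-sample on differences) test: n = ((z_{α/2} + z_β) / d)².
z_{α/2} + z_β = 2.326 + 0.842 = 3.168.
n = (3.168 / 0.89)² = 3.560² = 12.67.
Round up.

n = 13 pairs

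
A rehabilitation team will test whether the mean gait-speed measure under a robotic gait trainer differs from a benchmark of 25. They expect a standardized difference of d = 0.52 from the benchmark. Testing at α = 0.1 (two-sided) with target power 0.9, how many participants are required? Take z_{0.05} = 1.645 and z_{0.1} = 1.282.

For a one-sample test: n = ((z_{α/2} + z_β) / d)².
z_{α/2} + z_β = 1.645 + 1.282 = 2.927.
n = (2.927 / 0.52)² = 5.629² = 31.68.
Round up.

n = 32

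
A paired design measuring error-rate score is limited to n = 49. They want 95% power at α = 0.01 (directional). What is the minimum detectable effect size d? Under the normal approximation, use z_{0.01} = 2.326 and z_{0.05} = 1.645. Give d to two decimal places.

d_min ≈ 0.57

For a single sample (or paired design) of n = 49: d_min = (z_{α} + z_β)/√n.
z-sum = 2.326 + 1.645 = 3.971.
d_min = 3.971 / √49 = 3.971 / 7.000 = 0.567.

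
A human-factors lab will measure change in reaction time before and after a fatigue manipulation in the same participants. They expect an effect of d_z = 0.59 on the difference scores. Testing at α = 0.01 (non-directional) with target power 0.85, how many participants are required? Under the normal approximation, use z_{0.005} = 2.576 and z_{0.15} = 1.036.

n = 38 pairs

For a paired (one-sample on differences) test: n = ((z_{α/2} + z_β) / d)².
z_{α/2} + z_β = 2.576 + 1.036 = 3.612.
n = (3.612 / 0.59)² = 6.122² = 37.48.
Round up.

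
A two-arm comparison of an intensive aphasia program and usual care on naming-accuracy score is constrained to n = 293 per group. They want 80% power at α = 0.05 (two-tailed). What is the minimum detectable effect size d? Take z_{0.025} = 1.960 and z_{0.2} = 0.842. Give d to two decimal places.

For two independent groups of n = 293 each: d_min = (z_{α/2} + z_β)·√(2/n).
z-sum = 1.960 + 0.842 = 2.802.
d_min = 2.802 × √(2/293) = 2.802 × 0.0826 = 0.231.

d_min ≈ 0.23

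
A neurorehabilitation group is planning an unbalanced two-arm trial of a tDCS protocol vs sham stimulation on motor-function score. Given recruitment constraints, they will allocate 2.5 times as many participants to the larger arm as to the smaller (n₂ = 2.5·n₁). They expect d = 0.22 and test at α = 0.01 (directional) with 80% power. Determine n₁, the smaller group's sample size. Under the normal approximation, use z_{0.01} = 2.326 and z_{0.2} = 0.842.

With allocation ratio k = n₂/n₁ = 2.5, Var(x̄₁−x̄₂) = σ²(1/n₁ + 1/(k·n₁)) = σ²·(k+1)/(k·n₁).
So n₁ = (1 + 1/k)·((z_{α} + z_β)/d)² = 1.400 × (3.168/0.22)².
n₁ = 1.400 × 207.36 = 290.3.
Round up: n₁ = 291, giving n₂ = ⌈2.5 × 291⌉ = ⌈727.5⌉ = 728.

n₁ = 291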